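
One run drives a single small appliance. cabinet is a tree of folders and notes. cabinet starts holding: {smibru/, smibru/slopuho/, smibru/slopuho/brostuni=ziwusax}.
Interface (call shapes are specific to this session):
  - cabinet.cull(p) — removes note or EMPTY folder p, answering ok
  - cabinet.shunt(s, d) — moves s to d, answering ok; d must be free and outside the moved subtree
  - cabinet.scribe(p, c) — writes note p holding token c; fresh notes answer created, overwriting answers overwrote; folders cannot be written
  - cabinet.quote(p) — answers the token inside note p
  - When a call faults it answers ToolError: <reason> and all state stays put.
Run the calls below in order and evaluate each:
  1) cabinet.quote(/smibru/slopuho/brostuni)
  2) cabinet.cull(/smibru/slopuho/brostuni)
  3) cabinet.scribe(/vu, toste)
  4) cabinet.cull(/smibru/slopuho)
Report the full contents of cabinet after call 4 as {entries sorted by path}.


Answer: {smibru/, vu=toste}

Derivation:
% 1. cabinet.quote(p→/smibru/slopuho/brostuni) : ziwusax
% 2. cabinet.cull(p→/smibru/slopuho/brostuni) : ok
% 3. cabinet.scribe(p→/vu, c→toste) : created
% 4. cabinet.cull(p→/smibru/slopuho) : ok


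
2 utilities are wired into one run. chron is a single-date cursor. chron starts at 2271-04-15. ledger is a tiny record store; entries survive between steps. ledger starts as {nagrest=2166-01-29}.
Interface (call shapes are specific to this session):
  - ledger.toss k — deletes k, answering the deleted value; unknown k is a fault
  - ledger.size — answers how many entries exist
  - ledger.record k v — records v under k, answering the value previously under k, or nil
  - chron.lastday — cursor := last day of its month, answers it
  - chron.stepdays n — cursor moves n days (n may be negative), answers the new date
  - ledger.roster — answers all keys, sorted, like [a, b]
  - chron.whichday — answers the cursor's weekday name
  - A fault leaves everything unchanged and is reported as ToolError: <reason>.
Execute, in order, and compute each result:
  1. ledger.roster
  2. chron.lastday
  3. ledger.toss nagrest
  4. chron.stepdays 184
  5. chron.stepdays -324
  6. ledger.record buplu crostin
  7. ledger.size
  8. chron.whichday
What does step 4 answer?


Answer: 2271-10-31

Derivation:
→ roster()
← [nagrest]
→ lastday()
← 2271-04-30
→ toss(k=nagrest)
← 2166-01-29
→ stepdays(n=184)
← 2271-10-31
→ stepdays(n=-324)
← 2270-12-11
→ record(k=buplu, v=crostin)
← nil
→ size()
← 1
→ whichday()
← Sunday


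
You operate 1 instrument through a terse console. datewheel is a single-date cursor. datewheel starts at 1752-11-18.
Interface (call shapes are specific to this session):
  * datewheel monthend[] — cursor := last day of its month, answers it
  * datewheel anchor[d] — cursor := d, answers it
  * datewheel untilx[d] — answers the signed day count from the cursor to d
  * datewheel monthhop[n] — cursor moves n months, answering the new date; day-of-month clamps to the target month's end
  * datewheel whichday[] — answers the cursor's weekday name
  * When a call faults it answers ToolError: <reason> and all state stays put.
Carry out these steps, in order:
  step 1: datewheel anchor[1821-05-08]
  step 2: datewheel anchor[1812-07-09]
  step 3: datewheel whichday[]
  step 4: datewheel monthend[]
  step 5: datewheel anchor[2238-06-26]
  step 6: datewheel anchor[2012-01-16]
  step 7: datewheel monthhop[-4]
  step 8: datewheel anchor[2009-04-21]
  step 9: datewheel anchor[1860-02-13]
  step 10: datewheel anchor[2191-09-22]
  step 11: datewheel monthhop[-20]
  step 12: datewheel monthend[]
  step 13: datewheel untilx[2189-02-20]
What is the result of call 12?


Answer: 2190-01-31

Derivation:
[in] datewheel anchor d: 1821-05-08
[out] 1821-05-08
[in] datewheel anchor d: 1812-07-09
[out] 1812-07-09
[in] datewheel whichday
[out] Thursday
[in] datewheel monthend
[out] 1812-07-31
[in] datewheel anchor d: 2238-06-26
[out] 2238-06-26
[in] datewheel anchor d: 2012-01-16
[out] 2012-01-16
[in] datewheel monthhop n: -4
[out] 2011-09-16
[in] datewheel anchor d: 2009-04-21
[out] 2009-04-21
[in] datewheel anchor d: 1860-02-13
[out] 1860-02-13
[in] datewheel anchor d: 2191-09-22
[out] 2191-09-22
[in] datewheel monthhop n: -20
[out] 2190-01-22
[in] datewheel monthend
[out] 2190-01-31
[in] datewheel untilx d: 2189-02-20
[out] -345


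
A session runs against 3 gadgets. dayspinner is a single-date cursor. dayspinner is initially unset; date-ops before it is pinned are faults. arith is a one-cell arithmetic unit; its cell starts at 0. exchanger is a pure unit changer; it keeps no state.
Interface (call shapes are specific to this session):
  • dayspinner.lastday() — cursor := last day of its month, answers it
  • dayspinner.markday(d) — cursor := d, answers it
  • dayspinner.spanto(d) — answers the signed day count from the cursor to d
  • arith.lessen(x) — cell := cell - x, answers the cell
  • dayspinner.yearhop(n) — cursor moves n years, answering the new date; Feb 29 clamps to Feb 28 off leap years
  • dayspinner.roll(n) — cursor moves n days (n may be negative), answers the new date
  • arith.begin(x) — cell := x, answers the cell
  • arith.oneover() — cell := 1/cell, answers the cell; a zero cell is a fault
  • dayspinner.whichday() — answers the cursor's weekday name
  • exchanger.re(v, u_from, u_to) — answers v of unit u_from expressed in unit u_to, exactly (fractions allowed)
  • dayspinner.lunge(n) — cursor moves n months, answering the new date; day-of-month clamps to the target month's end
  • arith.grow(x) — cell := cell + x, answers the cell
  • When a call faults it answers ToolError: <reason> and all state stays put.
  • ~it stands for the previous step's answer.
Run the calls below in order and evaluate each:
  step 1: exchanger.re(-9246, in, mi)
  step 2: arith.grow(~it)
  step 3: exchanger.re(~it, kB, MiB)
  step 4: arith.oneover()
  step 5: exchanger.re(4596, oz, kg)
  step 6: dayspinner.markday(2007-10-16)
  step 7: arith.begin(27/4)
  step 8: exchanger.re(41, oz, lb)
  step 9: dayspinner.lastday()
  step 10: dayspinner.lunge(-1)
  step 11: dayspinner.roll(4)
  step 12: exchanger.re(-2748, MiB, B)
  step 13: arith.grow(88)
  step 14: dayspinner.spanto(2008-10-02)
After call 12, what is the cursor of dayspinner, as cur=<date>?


Answer: cur=2007-10-04

Derivation:
Invoking exchanger.re passing v=-9246, u_from=in, u_to=mi, and see -1541/10560.
Now I run arith.grow passing x=~it, which returns -1541/10560.
I try exchanger.re passing v=~it, u_from=kB, u_to=MiB, — result: -38525/276824064.
Then arith.oneover, and get -10560/1541.
Then exchanger.re passing v=4596, u_from=oz, u_to=kg, and observe 52117763313/400000000.
I try dayspinner.markday passing d=2007-10-16, which returns 2007-10-16.
I invoke arith.begin passing x=27/4, — result: 27/4.
Now I run exchanger.re passing v=41, u_from=oz, u_to=lb, and see 41/16.
I use dayspinner.lastday, which returns 2007-10-31.
I call dayspinner.lunge passing n=-1, and observe 2007-09-30.
Calling dayspinner.roll passing n=4, → 2007-10-04.
I run exchanger.re passing v=-2748, u_from=MiB, u_to=B, and see -2881486848.
Invoking arith.grow passing x=88, yielding 379/4.
Next I call dayspinner.spanto passing d=2008-10-02, giving 364.


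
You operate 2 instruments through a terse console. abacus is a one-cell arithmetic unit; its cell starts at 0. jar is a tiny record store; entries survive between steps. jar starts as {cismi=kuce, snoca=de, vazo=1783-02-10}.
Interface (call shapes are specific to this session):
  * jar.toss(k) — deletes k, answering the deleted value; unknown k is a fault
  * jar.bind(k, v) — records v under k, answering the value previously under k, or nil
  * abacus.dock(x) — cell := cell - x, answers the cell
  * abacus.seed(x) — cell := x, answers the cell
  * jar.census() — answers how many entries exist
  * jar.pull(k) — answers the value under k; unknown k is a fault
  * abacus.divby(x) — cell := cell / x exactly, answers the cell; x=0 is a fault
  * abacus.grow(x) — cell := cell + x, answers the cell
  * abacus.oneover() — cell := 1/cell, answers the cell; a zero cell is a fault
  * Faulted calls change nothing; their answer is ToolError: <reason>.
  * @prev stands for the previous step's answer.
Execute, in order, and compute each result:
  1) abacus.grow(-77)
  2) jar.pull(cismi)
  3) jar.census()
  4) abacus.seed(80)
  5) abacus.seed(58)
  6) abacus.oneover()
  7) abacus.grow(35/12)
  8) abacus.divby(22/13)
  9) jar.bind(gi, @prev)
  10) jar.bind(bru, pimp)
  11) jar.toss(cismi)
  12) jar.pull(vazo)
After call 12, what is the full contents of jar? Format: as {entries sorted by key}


Answer: {bru=pimp, gi=13273/7656, snoca=de, vazo=1783-02-10}

Derivation:
Step: abacus.grow[x: -77]
Result: -77
Step: jar.pull[k: cismi]
Result: kuce
Step: jar.census[]
Result: 3
Step: abacus.seed[x: 80]
Result: 80
Step: abacus.seed[x: 58]
Result: 58
Step: abacus.oneover[]
Result: 1/58
Step: abacus.grow[x: 35/12]
Result: 1021/348
Step: abacus.divby[x: 22/13]
Result: 13273/7656
Step: jar.bind[k: gi; v: @prev]
Result: nil
Step: jar.bind[k: bru; v: pimp]
Result: nil
Step: jar.toss[k: cismi]
Result: kuce
Step: jar.pull[k: vazo]
Result: 1783-02-10


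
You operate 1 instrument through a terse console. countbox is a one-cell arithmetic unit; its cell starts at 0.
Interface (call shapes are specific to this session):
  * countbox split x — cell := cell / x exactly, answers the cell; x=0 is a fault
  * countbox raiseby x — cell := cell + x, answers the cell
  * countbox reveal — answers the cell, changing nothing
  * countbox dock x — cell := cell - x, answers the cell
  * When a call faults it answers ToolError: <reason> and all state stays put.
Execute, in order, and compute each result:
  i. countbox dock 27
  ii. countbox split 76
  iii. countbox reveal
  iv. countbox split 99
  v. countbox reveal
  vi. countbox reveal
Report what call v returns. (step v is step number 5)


CALL countbox dock[27]
RET  -27
CALL countbox split[76]
RET  -27/76
CALL countbox reveal[]
RET  -27/76
CALL countbox split[99]
RET  -3/836
CALL countbox reveal[]
RET  -3/836
CALL countbox reveal[]
RET  -3/836

Answer: -3/836


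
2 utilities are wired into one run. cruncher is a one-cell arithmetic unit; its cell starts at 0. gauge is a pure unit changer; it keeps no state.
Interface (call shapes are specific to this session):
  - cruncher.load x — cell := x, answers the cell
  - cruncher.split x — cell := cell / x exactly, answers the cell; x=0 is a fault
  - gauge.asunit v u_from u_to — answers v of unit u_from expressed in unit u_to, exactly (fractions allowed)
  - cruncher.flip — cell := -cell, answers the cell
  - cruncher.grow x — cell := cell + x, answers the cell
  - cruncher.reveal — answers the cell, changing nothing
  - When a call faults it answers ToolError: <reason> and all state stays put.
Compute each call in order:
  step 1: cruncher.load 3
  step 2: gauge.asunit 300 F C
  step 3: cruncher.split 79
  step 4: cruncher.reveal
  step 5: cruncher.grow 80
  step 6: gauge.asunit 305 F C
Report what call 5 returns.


Answer: 6323/79

Derivation:
Act: cruncher.load[x→3]
Obs: 3
Act: gauge.asunit[v→300; u_from→F; u_to→C]
Obs: 1340/9
Act: cruncher.split[x→79]
Obs: 3/79
Act: cruncher.reveal[]
Obs: 3/79
Act: cruncher.grow[x→80]
Obs: 6323/79
Act: gauge.asunit[v→305; u_from→F; u_to→C]
Obs: 455/3


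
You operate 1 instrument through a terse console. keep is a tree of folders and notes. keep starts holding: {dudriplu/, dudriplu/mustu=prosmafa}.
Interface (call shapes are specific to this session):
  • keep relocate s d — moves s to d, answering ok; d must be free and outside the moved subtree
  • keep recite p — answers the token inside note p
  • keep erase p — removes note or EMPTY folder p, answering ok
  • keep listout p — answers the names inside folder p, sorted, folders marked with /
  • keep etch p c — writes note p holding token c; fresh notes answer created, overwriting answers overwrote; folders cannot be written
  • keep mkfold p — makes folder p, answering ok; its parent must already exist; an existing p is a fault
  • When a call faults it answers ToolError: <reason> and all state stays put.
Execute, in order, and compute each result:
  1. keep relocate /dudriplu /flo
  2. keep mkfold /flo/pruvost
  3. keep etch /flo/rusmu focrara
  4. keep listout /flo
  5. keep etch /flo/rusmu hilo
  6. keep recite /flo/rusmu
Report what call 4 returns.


Answer: [mustu, pruvost/, rusmu]

Derivation:
-- keep relocate(s→/dudriplu, d→/flo) == ok
-- keep mkfold(p→/flo/pruvost) == ok
-- keep etch(p→/flo/rusmu, c→focrara) == created
-- keep listout(p→/flo) == [mustu, pruvost/, rusmu]
-- keep etch(p→/flo/rusmu, c→hilo) == overwrote
-- keep recite(p→/flo/rusmu) == hilo


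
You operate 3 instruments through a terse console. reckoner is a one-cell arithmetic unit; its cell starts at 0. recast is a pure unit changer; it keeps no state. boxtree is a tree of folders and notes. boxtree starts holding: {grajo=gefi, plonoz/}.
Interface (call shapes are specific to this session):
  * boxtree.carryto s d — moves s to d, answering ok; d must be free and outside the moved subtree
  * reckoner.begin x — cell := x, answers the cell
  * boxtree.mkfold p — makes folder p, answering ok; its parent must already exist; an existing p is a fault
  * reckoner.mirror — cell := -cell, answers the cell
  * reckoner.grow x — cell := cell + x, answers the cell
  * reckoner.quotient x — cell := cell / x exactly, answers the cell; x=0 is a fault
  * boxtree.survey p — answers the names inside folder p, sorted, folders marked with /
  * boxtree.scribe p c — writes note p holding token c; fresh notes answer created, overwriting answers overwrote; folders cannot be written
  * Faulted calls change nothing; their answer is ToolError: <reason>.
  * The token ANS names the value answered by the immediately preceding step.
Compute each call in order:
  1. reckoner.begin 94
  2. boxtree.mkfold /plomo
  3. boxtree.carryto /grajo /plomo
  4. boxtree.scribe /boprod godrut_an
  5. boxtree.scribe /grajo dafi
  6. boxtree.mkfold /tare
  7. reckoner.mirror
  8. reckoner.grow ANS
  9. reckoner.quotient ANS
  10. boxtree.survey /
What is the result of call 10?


~$ reckoner.begin 94
[out] 94
~$ boxtree.mkfold /plomo
[out] ok
~$ boxtree.carryto /grajo /plomo
[out] ToolError: exists
~$ boxtree.scribe /boprod godrut_an
[out] created
~$ boxtree.scribe /grajo dafi
[out] overwrote
~$ boxtree.mkfold /tare
[out] ok
~$ reckoner.mirror
[out] -94
~$ reckoner.grow ANS
[out] -188
~$ reckoner.quotient ANS
[out] 1
~$ boxtree.survey /
[out] [boprod, grajo, plomo/, plonoz/, tare/]

Answer: [boprod, grajo, plomo/, plonoz/, tare/]


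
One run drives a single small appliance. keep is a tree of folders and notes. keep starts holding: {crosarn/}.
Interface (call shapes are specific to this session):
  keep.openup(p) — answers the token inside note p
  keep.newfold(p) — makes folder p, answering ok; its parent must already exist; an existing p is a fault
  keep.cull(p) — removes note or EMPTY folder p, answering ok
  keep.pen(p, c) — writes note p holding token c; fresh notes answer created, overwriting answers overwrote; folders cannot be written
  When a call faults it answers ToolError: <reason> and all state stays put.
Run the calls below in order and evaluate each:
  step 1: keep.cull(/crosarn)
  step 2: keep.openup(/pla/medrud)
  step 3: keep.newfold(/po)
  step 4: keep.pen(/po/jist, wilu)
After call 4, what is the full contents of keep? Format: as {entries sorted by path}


Answer: {po/, po/jist=wilu}

Derivation:
! keep.cull(p: /crosarn) => ok
! keep.openup(p: /pla/medrud) => ToolError: not found
! keep.newfold(p: /po) => ok
! keep.pen(p: /po/jist, c: wilu) => created


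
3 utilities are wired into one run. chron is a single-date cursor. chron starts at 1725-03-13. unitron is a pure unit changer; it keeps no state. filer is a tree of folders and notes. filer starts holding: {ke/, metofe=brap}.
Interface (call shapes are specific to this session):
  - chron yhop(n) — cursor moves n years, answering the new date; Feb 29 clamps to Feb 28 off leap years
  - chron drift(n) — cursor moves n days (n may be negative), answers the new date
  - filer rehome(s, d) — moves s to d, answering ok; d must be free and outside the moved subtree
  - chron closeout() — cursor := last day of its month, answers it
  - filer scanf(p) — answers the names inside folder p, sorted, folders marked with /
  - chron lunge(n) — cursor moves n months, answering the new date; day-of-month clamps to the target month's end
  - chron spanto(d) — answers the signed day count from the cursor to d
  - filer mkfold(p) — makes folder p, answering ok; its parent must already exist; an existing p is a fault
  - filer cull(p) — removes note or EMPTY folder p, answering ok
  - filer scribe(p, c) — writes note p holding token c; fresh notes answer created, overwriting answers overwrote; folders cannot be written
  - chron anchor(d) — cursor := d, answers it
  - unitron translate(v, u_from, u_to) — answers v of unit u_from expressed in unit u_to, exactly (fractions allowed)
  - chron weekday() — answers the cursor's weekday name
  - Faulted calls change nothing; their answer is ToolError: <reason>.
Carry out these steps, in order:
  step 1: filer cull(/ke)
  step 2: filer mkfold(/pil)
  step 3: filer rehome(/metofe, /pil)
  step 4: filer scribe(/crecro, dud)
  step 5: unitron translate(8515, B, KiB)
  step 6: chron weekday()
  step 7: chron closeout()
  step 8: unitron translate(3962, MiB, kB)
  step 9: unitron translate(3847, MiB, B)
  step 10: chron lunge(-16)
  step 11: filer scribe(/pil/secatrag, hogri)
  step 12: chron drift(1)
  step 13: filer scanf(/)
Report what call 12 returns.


Answer: 1723-12-01

Derivation:
==> filer cull(p→/ke)
<== ok
==> filer mkfold(p→/pil)
<== ok
==> filer rehome(s→/metofe, d→/pil)
<== ToolError: exists
==> filer scribe(p→/crecro, c→dud)
<== created
==> unitron translate(v→8515, u_from→B, u_to→KiB)
<== 8515/1024
==> chron weekday()
<== Tuesday
==> chron closeout()
<== 1725-03-31
==> unitron translate(v→3962, u_from→MiB, u_to→kB)
<== 519307264/125
==> unitron translate(v→3847, u_from→MiB, u_to→B)
<== 4033871872
==> chron lunge(n→-16)
<== 1723-11-30
==> filer scribe(p→/pil/secatrag, c→hogri)
<== created
==> chron drift(n→1)
<== 1723-12-01
==> filer scanf(p→/)
<== [crecro, metofe, pil/]


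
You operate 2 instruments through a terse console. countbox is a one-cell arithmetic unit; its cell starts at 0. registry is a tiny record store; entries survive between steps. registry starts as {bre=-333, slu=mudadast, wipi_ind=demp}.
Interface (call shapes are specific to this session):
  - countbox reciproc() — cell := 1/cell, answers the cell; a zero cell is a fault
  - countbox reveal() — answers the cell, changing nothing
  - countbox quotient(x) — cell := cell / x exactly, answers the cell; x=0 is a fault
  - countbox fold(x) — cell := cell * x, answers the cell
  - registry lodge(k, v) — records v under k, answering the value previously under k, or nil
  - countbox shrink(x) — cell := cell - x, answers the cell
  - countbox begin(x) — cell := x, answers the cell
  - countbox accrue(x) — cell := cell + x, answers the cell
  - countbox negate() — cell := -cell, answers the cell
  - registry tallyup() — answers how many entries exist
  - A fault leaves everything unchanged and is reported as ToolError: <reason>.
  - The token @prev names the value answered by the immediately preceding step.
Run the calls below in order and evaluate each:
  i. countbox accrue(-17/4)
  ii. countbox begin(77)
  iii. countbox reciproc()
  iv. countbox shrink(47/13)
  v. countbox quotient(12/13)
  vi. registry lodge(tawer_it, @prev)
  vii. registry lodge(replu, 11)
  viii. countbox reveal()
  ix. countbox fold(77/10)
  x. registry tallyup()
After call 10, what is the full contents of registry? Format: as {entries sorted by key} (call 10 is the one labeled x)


// 1. countbox accrue(-17/4) ~> -17/4
// 2. countbox begin(77) ~> 77
// 3. countbox reciproc() ~> 1/77
// 4. countbox shrink(47/13) ~> -3606/1001
// 5. countbox quotient(12/13) ~> -601/154
// 6. registry lodge(tawer_it, @prev) ~> nil
// 7. registry lodge(replu, 11) ~> nil
// 8. countbox reveal() ~> -601/154
// 9. countbox fold(77/10) ~> -601/20
// 10. registry tallyup() ~> 5

Answer: {bre=-333, replu=11, slu=mudadast, tawer_it=-601/154, wipi_ind=demp}


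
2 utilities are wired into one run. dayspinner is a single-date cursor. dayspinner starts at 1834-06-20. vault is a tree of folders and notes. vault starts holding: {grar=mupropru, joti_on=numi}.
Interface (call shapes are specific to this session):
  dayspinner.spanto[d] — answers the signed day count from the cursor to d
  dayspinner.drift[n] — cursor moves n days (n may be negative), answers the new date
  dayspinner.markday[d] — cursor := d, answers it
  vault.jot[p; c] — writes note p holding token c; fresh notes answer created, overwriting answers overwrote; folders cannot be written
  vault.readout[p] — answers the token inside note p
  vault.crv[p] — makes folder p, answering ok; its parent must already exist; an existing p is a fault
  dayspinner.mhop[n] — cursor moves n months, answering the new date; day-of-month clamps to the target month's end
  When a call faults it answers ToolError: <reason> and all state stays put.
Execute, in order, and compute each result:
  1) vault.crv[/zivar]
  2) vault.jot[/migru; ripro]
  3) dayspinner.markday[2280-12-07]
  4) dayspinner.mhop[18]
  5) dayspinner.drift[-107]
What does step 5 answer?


! vault.crv(p='/zivar') => ok
! vault.jot(p='/migru', c='ripro') => created
! dayspinner.markday(d='2280-12-07') => 2280-12-07
! dayspinner.mhop(n='18') => 2282-06-07
! dayspinner.drift(n='-107') => 2282-02-20

Answer: 2282-02-20


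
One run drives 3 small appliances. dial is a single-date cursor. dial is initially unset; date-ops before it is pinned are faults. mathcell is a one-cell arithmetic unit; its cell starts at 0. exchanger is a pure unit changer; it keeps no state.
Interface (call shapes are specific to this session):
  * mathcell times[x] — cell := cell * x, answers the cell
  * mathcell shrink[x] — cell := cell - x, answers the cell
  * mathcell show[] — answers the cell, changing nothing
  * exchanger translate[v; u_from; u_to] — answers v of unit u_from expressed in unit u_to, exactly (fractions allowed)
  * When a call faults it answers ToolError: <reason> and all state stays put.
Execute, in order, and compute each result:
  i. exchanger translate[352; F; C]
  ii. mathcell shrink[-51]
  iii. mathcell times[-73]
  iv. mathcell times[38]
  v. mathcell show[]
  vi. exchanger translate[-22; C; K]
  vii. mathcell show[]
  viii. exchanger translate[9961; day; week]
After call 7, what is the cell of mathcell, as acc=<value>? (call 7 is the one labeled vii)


Answer: acc=-141474

Derivation:
==> exchanger translate(v: 352, u_from: F, u_to: C)
<== 1600/9
==> mathcell shrink(x: -51)
<== 51
==> mathcell times(x: -73)
<== -3723
==> mathcell times(x: 38)
<== -141474
==> mathcell show()
<== -141474
==> exchanger translate(v: -22, u_from: C, u_to: K)
<== 5023/20
==> mathcell show()
<== -141474
==> exchanger translate(v: 9961, u_from: day, u_to: week)
<== 1423


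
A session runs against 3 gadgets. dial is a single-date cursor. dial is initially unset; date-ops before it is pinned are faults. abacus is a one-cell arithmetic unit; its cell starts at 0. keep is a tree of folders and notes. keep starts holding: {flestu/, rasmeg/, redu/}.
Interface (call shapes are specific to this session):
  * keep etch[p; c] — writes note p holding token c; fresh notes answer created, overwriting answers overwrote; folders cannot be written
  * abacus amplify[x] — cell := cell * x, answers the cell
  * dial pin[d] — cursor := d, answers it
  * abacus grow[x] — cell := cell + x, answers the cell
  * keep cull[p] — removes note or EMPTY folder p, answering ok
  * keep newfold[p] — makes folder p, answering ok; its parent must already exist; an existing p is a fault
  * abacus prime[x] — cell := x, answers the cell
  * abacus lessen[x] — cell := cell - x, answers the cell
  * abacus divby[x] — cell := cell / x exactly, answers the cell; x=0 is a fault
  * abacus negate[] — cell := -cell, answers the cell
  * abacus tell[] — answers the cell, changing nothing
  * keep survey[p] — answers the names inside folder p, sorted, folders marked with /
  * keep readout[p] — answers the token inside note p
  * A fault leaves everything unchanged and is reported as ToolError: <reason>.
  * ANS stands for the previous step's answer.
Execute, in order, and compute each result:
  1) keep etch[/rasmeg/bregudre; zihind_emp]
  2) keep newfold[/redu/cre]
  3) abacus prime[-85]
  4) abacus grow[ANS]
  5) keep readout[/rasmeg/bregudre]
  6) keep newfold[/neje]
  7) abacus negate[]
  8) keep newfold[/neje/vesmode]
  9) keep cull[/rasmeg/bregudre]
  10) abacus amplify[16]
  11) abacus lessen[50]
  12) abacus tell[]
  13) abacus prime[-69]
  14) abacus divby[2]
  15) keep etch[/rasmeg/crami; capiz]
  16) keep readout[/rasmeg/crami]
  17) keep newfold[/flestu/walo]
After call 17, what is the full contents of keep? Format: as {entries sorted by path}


Answer: {flestu/, flestu/walo/, neje/, neje/vesmode/, rasmeg/, rasmeg/crami=capiz, redu/, redu/cre/}

Derivation:
;; 1. keep etch(p=/rasmeg/bregudre, c=zihind_emp) => created
;; 2. keep newfold(p=/redu/cre) => ok
;; 3. abacus prime(x=-85) => -85
;; 4. abacus grow(x=ANS) => -170
;; 5. keep readout(p=/rasmeg/bregudre) => zihind_emp
;; 6. keep newfold(p=/neje) => ok
;; 7. abacus negate() => 170
;; 8. keep newfold(p=/neje/vesmode) => ok
;; 9. keep cull(p=/rasmeg/bregudre) => ok
;; 10. abacus amplify(x=16) => 2720
;; 11. abacus lessen(x=50) => 2670
;; 12. abacus tell() => 2670
;; 13. abacus prime(x=-69) => -69
;; 14. abacus divby(x=2) => -69/2
;; 15. keep etch(p=/rasmeg/crami, c=capiz) => created
;; 16. keep readout(p=/rasmeg/crami) => capiz
;; 17. keep newfold(p=/flestu/walo) => ok


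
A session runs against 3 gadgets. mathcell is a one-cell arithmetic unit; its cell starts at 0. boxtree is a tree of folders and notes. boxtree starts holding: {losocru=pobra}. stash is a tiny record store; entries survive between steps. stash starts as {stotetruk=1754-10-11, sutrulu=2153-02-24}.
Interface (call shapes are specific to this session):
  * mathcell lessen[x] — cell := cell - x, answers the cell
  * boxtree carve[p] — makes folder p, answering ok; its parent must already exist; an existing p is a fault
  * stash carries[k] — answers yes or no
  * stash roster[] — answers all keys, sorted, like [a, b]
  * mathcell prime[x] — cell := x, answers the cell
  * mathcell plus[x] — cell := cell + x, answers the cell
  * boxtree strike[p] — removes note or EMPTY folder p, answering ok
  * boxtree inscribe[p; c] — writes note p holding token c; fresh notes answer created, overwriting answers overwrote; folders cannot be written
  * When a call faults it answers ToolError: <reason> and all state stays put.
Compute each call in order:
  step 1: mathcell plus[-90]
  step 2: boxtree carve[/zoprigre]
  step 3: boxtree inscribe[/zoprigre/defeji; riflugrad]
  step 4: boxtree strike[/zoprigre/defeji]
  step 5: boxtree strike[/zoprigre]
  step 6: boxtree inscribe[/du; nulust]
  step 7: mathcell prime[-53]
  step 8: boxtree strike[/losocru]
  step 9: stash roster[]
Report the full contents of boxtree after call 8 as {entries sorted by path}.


Now I run mathcell plus passing -90, yielding -90.
I use boxtree carve passing /zoprigre, — result: ok.
Calling boxtree inscribe passing /zoprigre/defeji, riflugrad: created.
I call boxtree strike passing /zoprigre/defeji, yielding ok.
I use boxtree strike passing /zoprigre, — result: ok.
Then boxtree inscribe passing /du, nulust, giving created.
Calling mathcell prime passing -53: -53.
Next I call boxtree strike passing /losocru: ok.
Calling stash roster, yielding [stotetruk, sutrulu].

Answer: {du=nulust}


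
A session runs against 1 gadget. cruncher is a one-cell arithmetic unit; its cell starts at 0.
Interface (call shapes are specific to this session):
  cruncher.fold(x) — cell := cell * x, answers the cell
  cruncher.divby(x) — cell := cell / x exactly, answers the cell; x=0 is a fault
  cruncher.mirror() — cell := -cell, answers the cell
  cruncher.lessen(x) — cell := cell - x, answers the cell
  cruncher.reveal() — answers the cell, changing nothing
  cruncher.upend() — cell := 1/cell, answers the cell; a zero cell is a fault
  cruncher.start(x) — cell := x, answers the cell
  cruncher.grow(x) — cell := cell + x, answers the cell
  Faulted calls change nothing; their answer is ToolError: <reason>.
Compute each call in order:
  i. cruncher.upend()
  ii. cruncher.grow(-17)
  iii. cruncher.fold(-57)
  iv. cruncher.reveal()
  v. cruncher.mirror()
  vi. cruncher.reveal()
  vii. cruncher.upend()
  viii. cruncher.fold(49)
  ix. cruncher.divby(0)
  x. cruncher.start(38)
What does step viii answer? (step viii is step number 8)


> cruncher.upend
:: ToolError: reciprocal of zero
> cruncher.grow x: -17
:: -17
> cruncher.fold x: -57
:: 969
> cruncher.reveal
:: 969
> cruncher.mirror
:: -969
> cruncher.reveal
:: -969
> cruncher.upend
:: -1/969
> cruncher.fold x: 49
:: -49/969
> cruncher.divby x: 0
:: ToolError: division by zero
> cruncher.start x: 38
:: 38

Answer: -49/969


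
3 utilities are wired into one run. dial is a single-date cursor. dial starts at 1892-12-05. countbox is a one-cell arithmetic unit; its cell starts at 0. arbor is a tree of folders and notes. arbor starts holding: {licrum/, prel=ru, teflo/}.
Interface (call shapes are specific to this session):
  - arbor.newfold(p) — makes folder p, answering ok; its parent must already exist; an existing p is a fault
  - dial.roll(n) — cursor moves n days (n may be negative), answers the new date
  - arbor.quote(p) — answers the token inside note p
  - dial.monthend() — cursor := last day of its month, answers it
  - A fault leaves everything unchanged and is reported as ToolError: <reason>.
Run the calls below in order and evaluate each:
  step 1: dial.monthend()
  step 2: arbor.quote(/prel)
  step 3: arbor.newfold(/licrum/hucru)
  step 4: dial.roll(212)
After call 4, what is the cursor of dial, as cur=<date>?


Answer: cur=1893-07-31

Derivation:
~$ dial.monthend
[out] 1892-12-31
~$ arbor.quote p=/prel
[out] ru
~$ arbor.newfold p=/licrum/hucru
[out] ok
~$ dial.roll n=212
[out] 1893-07-31


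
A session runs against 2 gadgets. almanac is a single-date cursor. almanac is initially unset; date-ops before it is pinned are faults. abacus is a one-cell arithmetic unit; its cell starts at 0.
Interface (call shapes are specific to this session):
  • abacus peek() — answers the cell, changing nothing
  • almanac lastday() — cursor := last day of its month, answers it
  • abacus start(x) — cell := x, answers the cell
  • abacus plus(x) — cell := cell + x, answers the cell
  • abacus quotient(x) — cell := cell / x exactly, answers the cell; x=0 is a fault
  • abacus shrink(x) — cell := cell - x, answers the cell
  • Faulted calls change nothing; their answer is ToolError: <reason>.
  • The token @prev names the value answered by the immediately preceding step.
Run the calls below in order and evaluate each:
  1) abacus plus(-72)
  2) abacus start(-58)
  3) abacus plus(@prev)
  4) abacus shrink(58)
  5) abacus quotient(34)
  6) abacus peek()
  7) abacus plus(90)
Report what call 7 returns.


Answer: 1443/17

Derivation:
# abacus plus(-72) : -72
# abacus start(-58) : -58
# abacus plus(@prev) : -116
# abacus shrink(58) : -174
# abacus quotient(34) : -87/17
# abacus peek() : -87/17
# abacus plus(90) : 1443/17


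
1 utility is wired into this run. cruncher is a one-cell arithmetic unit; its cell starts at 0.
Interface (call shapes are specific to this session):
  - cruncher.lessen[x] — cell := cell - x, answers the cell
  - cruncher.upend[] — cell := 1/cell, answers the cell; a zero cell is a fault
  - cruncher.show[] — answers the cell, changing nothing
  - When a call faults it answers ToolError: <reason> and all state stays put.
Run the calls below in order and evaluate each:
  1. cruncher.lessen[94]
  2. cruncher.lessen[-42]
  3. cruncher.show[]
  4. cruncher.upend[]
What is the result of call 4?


Answer: -1/52

Derivation:
Then cruncher.lessen(x=94), → -94.
Next I call cruncher.lessen(x=-42), yielding -52.
I call cruncher.show(), → -52.
I run cruncher.upend(), — result: -1/52.


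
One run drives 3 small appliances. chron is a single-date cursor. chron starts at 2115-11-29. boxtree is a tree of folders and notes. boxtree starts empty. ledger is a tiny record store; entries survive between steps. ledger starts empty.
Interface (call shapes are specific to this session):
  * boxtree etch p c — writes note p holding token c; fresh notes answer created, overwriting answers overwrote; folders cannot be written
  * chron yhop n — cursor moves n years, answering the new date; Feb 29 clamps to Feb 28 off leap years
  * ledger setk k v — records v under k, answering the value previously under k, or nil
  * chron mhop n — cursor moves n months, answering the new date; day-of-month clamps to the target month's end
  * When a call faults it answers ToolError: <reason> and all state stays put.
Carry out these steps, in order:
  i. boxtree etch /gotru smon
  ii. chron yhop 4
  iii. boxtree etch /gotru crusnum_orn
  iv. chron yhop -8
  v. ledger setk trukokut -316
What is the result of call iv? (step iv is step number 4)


Answer: 2111-11-29

Derivation:
-- boxtree etch(p→/gotru, c→smon) => created
-- chron yhop(n→4) => 2119-11-29
-- boxtree etch(p→/gotru, c→crusnum_orn) => overwrote
-- chron yhop(n→-8) => 2111-11-29
-- ledger setk(k→trukokut, v→-316) => nil


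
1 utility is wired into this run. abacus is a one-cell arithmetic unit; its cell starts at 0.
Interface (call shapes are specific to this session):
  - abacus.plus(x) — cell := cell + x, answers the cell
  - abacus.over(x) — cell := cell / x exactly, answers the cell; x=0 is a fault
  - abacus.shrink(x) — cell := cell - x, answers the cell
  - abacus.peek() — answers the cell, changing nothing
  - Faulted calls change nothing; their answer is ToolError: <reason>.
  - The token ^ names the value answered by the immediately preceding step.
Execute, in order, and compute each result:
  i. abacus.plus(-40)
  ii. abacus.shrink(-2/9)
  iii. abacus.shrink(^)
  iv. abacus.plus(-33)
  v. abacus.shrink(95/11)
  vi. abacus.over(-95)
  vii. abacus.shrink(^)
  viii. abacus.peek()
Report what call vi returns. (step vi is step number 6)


Answer: 458/1045

Derivation:
// 1. plus(x: -40) : -40
// 2. shrink(x: -2/9) : -358/9
// 3. shrink(x: ^) : 0
// 4. plus(x: -33) : -33
// 5. shrink(x: 95/11) : -458/11
// 6. over(x: -95) : 458/1045
// 7. shrink(x: ^) : 0
// 8. peek() : 0


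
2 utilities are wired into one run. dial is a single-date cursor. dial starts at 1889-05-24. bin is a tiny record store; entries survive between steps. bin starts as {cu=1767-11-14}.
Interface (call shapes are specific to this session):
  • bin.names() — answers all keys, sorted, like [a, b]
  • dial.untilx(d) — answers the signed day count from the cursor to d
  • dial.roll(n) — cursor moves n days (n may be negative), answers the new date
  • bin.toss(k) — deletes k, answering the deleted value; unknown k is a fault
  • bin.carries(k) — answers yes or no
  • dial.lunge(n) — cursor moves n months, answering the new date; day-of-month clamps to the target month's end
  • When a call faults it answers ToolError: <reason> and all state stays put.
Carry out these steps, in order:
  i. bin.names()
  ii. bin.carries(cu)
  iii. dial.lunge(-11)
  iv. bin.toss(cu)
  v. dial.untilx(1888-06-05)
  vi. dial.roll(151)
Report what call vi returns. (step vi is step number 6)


-- bin.names() == [cu]
-- bin.carries(k: cu) == yes
-- dial.lunge(n: -11) == 1888-06-24
-- bin.toss(k: cu) == 1767-11-14
-- dial.untilx(d: 1888-06-05) == -19
-- dial.roll(n: 151) == 1888-11-22

Answer: 1888-11-22


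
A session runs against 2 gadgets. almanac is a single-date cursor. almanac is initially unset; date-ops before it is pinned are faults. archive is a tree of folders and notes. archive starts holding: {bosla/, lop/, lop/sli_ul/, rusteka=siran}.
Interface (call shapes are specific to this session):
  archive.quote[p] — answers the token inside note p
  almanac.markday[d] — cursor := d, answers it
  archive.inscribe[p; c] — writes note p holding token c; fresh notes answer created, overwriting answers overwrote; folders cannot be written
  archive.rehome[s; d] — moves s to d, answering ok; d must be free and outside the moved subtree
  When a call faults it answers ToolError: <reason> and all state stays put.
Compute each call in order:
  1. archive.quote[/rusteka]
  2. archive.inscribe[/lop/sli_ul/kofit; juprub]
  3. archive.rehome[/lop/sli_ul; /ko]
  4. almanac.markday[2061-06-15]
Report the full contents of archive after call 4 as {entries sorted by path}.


Answer: {bosla/, ko/, ko/kofit=juprub, lop/, rusteka=siran}

Derivation:
Do: quote[p=/rusteka]
See: siran
Do: inscribe[p=/lop/sli_ul/kofit; c=juprub]
See: created
Do: rehome[s=/lop/sli_ul; d=/ko]
See: ok
Do: markday[d=2061-06-15]
See: 2061-06-15


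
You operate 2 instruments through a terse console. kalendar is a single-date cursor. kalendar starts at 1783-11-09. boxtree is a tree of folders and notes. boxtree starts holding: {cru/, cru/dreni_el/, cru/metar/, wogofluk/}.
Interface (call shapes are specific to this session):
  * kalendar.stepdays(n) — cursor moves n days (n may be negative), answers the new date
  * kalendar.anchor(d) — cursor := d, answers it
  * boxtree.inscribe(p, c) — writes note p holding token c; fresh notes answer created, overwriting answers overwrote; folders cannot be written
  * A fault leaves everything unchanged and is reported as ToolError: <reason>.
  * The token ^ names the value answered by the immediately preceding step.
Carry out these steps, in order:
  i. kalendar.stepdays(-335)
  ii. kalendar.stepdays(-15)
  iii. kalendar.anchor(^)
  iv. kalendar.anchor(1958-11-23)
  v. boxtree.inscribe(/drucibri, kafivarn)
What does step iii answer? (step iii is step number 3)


Answer: 1782-11-24

Derivation:
Step: kalendar.stepdays[n: -335]
Result: 1782-12-09
Step: kalendar.stepdays[n: -15]
Result: 1782-11-24
Step: kalendar.anchor[d: ^]
Result: 1782-11-24
Step: kalendar.anchor[d: 1958-11-23]
Result: 1958-11-23
Step: boxtree.inscribe[p: /drucibri; c: kafivarn]
Result: created


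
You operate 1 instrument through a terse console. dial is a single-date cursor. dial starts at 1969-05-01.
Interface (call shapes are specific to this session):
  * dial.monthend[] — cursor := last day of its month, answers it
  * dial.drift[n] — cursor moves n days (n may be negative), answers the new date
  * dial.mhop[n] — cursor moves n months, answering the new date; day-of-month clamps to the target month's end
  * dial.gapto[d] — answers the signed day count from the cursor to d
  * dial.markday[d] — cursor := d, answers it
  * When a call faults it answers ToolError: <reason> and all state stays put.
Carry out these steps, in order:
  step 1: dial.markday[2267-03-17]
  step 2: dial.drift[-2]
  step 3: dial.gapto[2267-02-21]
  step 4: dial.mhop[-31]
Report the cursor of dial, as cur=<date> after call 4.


Answer: cur=2264-08-15

Derivation:
Step: dial.markday[d→2267-03-17]
Result: 2267-03-17
Step: dial.drift[n→-2]
Result: 2267-03-15
Step: dial.gapto[d→2267-02-21]
Result: -22
Step: dial.mhop[n→-31]
Result: 2264-08-15


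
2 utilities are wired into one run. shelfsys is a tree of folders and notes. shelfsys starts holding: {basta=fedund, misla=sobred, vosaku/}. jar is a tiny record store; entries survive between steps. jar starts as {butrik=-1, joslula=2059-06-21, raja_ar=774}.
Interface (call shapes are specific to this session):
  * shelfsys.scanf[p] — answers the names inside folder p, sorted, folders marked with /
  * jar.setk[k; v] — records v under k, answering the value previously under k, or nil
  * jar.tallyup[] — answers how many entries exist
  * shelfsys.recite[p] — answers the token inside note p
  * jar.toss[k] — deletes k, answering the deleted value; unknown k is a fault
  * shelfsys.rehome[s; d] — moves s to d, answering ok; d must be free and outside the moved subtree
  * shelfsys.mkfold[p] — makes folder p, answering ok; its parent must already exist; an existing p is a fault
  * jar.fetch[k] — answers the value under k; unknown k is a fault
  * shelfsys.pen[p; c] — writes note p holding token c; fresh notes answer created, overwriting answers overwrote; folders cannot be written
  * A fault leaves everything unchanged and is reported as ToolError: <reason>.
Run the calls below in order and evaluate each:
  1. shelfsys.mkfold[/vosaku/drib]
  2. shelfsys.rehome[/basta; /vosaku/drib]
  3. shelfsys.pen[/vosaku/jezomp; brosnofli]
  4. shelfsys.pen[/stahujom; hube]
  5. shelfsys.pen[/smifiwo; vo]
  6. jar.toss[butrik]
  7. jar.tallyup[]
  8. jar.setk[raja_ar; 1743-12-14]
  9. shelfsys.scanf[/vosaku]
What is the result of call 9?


> shelfsys.mkfold p→/vosaku/drib
[out] ok
> shelfsys.rehome s→/basta d→/vosaku/drib
[out] ToolError: exists
> shelfsys.pen p→/vosaku/jezomp c→brosnofli
[out] created
> shelfsys.pen p→/stahujom c→hube
[out] created
> shelfsys.pen p→/smifiwo c→vo
[out] created
> jar.toss k→butrik
[out] -1
> jar.tallyup
[out] 2
> jar.setk k→raja_ar v→1743-12-14
[out] 774
> shelfsys.scanf p→/vosaku
[out] [drib/, jezomp]

Answer: [drib/, jezomp]
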